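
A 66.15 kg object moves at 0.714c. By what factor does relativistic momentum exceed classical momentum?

p_rel = γmv, p_class = mv
Ratio = γ = 1/√(1 - 0.714²) = 1.428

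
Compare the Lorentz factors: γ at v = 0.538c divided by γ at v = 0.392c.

γ₁ = 1/√(1 - 0.538²) = 1.186
γ₂ = 1/√(1 - 0.392²) = 1.087
γ₁/γ₂ = 1.186/1.087 = 1.091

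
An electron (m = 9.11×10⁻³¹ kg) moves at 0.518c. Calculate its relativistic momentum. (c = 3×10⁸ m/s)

γ = 1/√(1 - 0.518²) = 1.169
v = 0.518 × 3×10⁸ = 1.554×10⁸ m/s
p = γmv = 1.169 × 9.11×10⁻³¹ × 1.554×10⁸ = 1.655×10⁻²² kg·m/s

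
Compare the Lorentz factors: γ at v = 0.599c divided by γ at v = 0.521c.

γ₁ = 1/√(1 - 0.599²) = 1.249
γ₂ = 1/√(1 - 0.521²) = 1.172
γ₁/γ₂ = 1.249/1.172 = 1.066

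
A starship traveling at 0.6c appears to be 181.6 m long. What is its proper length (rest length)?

Contracted length L = 181.6 m
γ = 1/√(1 - 0.6²) = 1.250
L₀ = γL = 1.250 × 181.6 = 227.0 m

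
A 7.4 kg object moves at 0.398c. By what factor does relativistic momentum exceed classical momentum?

p_rel = γmv, p_class = mv
Ratio = γ = 1/√(1 - 0.398²) = 1.090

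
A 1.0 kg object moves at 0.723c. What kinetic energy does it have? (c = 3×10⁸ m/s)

γ = 1/√(1 - 0.723²) = 1.447496
γ - 1 = 0.447496
KE = (γ-1)mc² = 0.447496 × 1.0 × (3×10⁸)² = 4.027×10¹⁶ J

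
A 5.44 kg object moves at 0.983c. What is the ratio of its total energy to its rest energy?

E = γmc², E₀ = mc²
E/E₀ = γ = 1/√(1 - 0.983²) = 5.446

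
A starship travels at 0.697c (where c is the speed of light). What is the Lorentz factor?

v/c = 0.697, so (v/c)² = 0.485809
1 - (v/c)² = 0.514191
γ = 1/√(0.514191) = 1.395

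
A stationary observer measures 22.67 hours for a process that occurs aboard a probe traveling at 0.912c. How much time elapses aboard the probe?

Dilated time Δt = 22.67 hours
γ = 1/√(1 - 0.912²) = 2.438
Δt₀ = Δt/γ = 22.67/2.438 = 9.299 hours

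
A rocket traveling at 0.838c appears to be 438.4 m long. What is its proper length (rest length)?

Contracted length L = 438.4 m
γ = 1/√(1 - 0.838²) = 1.8326
L₀ = γL = 1.8326 × 438.4 = 803.4 m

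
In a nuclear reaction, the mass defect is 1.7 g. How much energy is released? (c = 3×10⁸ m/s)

Convert mass defect: Δm = 1.7 g = 0.0017 kg
E = Δm·c² = 0.0017 × (3×10⁸)²
= 0.0017 × 9×10¹⁶ = 1.530×10¹⁴ J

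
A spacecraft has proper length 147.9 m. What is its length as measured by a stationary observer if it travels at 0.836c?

Proper length L₀ = 147.9 m
γ = 1/√(1 - 0.836²) = 1.8224
L = L₀/γ = 147.9/1.8224 = 81.16 m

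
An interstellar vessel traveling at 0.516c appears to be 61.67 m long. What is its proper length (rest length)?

Contracted length L = 61.67 m
γ = 1/√(1 - 0.516²) = 1.1674
L₀ = γL = 1.1674 × 61.67 = 71.99 m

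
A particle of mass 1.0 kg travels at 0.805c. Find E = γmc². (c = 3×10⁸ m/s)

γ = 1/√(1 - 0.805²) = 1.686
mc² = 1.0 × (3×10⁸)² = 9.000×10¹⁶ J
E = γmc² = 1.686 × 9.000×10¹⁶ = 1.517×10¹⁷ J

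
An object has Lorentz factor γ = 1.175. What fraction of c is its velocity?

From γ = 1/√(1 - v²/c²):
1/γ² = 1/1.175² = 0.7243
v²/c² = 1 - 0.7243 = 0.2757
v/c = √(0.2757) = 0.5251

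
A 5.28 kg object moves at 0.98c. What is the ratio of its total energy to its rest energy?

E = γmc², E₀ = mc²
E/E₀ = γ = 1/√(1 - 0.98²) = 5.025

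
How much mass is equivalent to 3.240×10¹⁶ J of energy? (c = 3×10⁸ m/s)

From E = mc², we get m = E/c²
c² = (3×10⁸)² = 9×10¹⁶ m²/s²
m = 3.240×10¹⁶ / 9×10¹⁶ = 0.3600 kg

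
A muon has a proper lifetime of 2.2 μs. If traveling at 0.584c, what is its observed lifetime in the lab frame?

Proper lifetime τ₀ = 2.2 μs
γ = 1/√(1 - 0.584²) = 1.232
τ = γτ₀ = 1.232 × 2.2 μs = 2.710 μs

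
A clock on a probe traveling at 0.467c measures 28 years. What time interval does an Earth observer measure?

Proper time Δt₀ = 28 years
γ = 1/√(1 - 0.467²) = 1.13089
Δt = γΔt₀ = 1.13089 × 28 = 31.66 years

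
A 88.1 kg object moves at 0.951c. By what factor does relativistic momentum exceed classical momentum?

p_rel = γmv, p_class = mv
Ratio = γ = 1/√(1 - 0.951²) = 3.234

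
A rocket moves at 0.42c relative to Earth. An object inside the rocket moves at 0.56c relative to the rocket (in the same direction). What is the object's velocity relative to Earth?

u = (u' + v)/(1 + u'v/c²)
Numerator: 0.56 + 0.42 = 0.98
Denominator: 1 + 0.2352 = 1.2352
u = 0.98/1.2352 = 0.7934c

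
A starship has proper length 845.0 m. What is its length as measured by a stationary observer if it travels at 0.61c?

Proper length L₀ = 845.0 m
γ = 1/√(1 - 0.61²) = 1.262
L = L₀/γ = 845.0/1.262 = 669.6 m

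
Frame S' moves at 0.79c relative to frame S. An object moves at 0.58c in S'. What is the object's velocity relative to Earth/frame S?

u = (u' + v)/(1 + u'v/c²)
Numerator: 0.58 + 0.79 = 1.37
Denominator: 1 + 0.4582 = 1.4582
u = 1.37/1.4582 = 0.9395c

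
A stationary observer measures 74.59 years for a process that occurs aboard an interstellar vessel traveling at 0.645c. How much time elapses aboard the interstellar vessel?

Dilated time Δt = 74.59 years
γ = 1/√(1 - 0.645²) = 1.3086
Δt₀ = Δt/γ = 74.59/1.3086 = 57.00 years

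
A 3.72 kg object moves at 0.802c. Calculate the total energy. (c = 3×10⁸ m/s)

γ = 1/√(1 - 0.802²) = 1.674
mc² = 3.72 × (3×10⁸)² = 3.348×10¹⁷ J
E = γmc² = 1.674 × 3.348×10¹⁷ = 5.605×10¹⁷ J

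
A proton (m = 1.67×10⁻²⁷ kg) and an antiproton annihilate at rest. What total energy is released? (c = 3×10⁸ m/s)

Both particles have the same rest mass, so total mass = 2m
E = 2m·c² = 2 × 1.67×10⁻²⁷ × (3×10⁸)²
= 2 × 1.67×10⁻²⁷ × 9×10¹⁶
= 3.006×10⁻¹⁰ J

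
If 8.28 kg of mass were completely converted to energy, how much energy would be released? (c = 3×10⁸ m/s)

Using E = mc²:
c² = (3×10⁸)² = 9×10¹⁶ m²/s²
E = 8.28 × 9×10¹⁶ = 7.452×10¹⁷ J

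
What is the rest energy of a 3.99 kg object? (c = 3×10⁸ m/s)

c² = (3×10⁸)² = 9.000×10¹⁶ m²/s²
E₀ = mc² = 3.99 × 9.000×10¹⁶ = 3.591×10¹⁷ J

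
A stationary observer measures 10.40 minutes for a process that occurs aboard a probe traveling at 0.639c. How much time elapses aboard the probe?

Dilated time Δt = 10.40 minutes
γ = 1/√(1 - 0.639²) = 1.300
Δt₀ = Δt/γ = 10.40/1.300 = 8.000 minutes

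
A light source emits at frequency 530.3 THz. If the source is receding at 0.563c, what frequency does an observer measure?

β = v/c = 0.563
(1-β)/(1+β) = 0.437/1.563 = 0.2796
Doppler factor = √(0.2796) = 0.5288
f_obs = 530.3 × 0.5288 = 280.4 THz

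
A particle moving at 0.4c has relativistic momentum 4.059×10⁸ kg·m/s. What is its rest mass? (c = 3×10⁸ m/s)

γ = 1/√(1 - 0.4²) = 1.091
v = 0.4 × 3×10⁸ = 1.200×10⁸ m/s
m = p/(γv) = 4.059×10⁸/(1.091 × 1.200×10⁸) = 3.100 kg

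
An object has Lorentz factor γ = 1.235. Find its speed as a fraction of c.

From γ = 1/√(1 - v²/c²):
1/γ² = 1/1.235² = 0.65564
v²/c² = 1 - 0.65564 = 0.34436
v/c = √(0.34436) = 0.5868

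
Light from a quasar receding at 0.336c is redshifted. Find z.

β = 0.336
(1+β)/(1-β) = 1.336/0.664 = 2.01205
√(2.01205) = 1.4185
z = 1.4185 - 1 = 0.4185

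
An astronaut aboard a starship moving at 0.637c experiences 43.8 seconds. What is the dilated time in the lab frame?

Proper time Δt₀ = 43.8 seconds
γ = 1/√(1 - 0.637²) = 1.2972
Δt = γΔt₀ = 1.2972 × 43.8 = 56.82 seconds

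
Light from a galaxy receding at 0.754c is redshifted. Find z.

β = 0.754
(1+β)/(1-β) = 1.754/0.246 = 7.130
√(7.130) = 2.670
z = 2.670 - 1 = 1.670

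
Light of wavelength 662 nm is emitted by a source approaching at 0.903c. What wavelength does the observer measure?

β = 0.903
Wavelength Doppler factor = √(0.097/1.903) = √(0.05097) = 0.2258
λ_obs = 662 × 0.2258 = 149.5 nm (blueshift)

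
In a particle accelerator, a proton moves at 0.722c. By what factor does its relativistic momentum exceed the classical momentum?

p_rel = γmv, p_class = mv
Ratio = γ = 1/√(1 - 0.722²)
= 1/√(0.478716) = 1.445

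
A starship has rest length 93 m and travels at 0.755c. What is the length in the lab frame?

Proper length L₀ = 93 m
γ = 1/√(1 - 0.755²) = 1.525
L = L₀/γ = 93/1.525 = 60.98 m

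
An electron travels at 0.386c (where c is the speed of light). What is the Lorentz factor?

v/c = 0.386, so (v/c)² = 0.148996
1 - (v/c)² = 0.851004
γ = 1/√(0.851004) = 1.084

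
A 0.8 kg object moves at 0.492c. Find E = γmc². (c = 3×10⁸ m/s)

γ = 1/√(1 - 0.492²) = 1.1486
mc² = 0.8 × (3×10⁸)² = 7.200×10¹⁶ J
E = γmc² = 1.1486 × 7.200×10¹⁶ = 8.270×10¹⁶ J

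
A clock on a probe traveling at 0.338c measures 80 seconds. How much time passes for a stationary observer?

Proper time Δt₀ = 80 seconds
γ = 1/√(1 - 0.338²) = 1.0625
Δt = γΔt₀ = 1.0625 × 80 = 85.00 seconds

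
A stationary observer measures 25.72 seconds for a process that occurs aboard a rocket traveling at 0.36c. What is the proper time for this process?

Dilated time Δt = 25.72 seconds
γ = 1/√(1 - 0.36²) = 1.07187
Δt₀ = Δt/γ = 25.72/1.07187 = 24.00 seconds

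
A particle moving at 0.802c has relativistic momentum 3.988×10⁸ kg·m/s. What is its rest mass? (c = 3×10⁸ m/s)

γ = 1/√(1 - 0.802²) = 1.6741
v = 0.802 × 3×10⁸ = 2.406×10⁸ m/s
m = p/(γv) = 3.988×10⁸/(1.6741 × 2.406×10⁸) = 0.9901 kg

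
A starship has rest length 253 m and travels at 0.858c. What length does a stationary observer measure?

Proper length L₀ = 253 m
γ = 1/√(1 - 0.858²) = 1.9469
L = L₀/γ = 253/1.9469 = 130.0 m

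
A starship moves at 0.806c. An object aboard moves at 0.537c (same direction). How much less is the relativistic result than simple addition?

Classical: u' + v = 0.537 + 0.806 = 1.343c
Relativistic: u = (0.537 + 0.806)/(1 + 0.432822) = 1.343/1.432822 = 0.9373c
Difference: 1.343 - 0.9373 = 0.4057c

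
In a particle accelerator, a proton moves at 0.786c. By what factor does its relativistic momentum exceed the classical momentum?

p_rel = γmv, p_class = mv
Ratio = γ = 1/√(1 - 0.786²)
= 1/√(0.382204) = 1.618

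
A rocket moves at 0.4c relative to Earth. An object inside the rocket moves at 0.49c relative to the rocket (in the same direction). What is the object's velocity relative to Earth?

u = (u' + v)/(1 + u'v/c²)
Numerator: 0.49 + 0.4 = 0.89
Denominator: 1 + 0.196 = 1.196
u = 0.89/1.196 = 0.7441c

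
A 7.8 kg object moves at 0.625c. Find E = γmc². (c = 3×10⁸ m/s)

γ = 1/√(1 - 0.625²) = 1.281
mc² = 7.8 × (3×10⁸)² = 7.020×10¹⁷ J
E = γmc² = 1.281 × 7.020×10¹⁷ = 8.993×10¹⁷ J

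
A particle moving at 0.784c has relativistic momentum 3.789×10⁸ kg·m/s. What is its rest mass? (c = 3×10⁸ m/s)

γ = 1/√(1 - 0.784²) = 1.611
v = 0.784 × 3×10⁸ = 2.352×10⁸ m/s
m = p/(γv) = 3.789×10⁸/(1.611 × 2.352×10⁸) = 1.000 kg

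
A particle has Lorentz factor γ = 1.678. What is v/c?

From γ = 1/√(1 - v²/c²):
1/γ² = 1/1.678² = 0.3552
v²/c² = 1 - 0.3552 = 0.6448
v/c = √(0.6448) = 0.8030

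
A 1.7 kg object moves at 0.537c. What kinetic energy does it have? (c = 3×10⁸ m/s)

γ = 1/√(1 - 0.537²) = 1.1854
γ - 1 = 0.1854
KE = (γ-1)mc² = 0.1854 × 1.7 × (3×10⁸)² = 2.837×10¹⁶ J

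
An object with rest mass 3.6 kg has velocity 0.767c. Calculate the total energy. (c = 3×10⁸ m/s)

γ = 1/√(1 - 0.767²) = 1.5585
mc² = 3.6 × (3×10⁸)² = 3.240×10¹⁷ J
E = γmc² = 1.5585 × 3.240×10¹⁷ = 5.050×10¹⁷ J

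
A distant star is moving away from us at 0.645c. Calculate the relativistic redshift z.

β = 0.645
(1+β)/(1-β) = 1.645/0.355 = 4.634
√(4.634) = 2.153
z = 2.153 - 1 = 1.153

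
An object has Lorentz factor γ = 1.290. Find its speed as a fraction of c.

From γ = 1/√(1 - v²/c²):
1/γ² = 1/1.290² = 0.6009
v²/c² = 1 - 0.6009 = 0.3991
v/c = √(0.3991) = 0.6317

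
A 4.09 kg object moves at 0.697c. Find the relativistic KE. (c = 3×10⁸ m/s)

γ = 1/√(1 - 0.697²) = 1.39456
γ - 1 = 0.39456
KE = (γ-1)mc² = 0.39456 × 4.09 × (3×10⁸)² = 1.452×10¹⁷ J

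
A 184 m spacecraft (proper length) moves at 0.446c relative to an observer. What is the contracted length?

Proper length L₀ = 184 m
γ = 1/√(1 - 0.446²) = 1.117
L = L₀/γ = 184/1.117 = 164.7 m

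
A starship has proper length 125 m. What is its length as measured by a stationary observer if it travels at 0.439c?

Proper length L₀ = 125 m
γ = 1/√(1 - 0.439²) = 1.113
L = L₀/γ = 125/1.113 = 112.3 m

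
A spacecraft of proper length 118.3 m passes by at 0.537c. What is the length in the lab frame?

Proper length L₀ = 118.3 m
γ = 1/√(1 - 0.537²) = 1.1854
L = L₀/γ = 118.3/1.1854 = 99.80 m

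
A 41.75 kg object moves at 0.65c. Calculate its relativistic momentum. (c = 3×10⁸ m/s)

γ = 1/√(1 - 0.65²) = 1.316
v = 0.65 × 3×10⁸ = 1.950×10⁸ m/s
p = γmv = 1.316 × 41.75 × 1.950×10⁸ = 1.071×10¹⁰ kg·m/s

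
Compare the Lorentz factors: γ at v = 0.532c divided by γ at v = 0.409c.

γ₁ = 1/√(1 - 0.532²) = 1.181
γ₂ = 1/√(1 - 0.409²) = 1.096
γ₁/γ₂ = 1.181/1.096 = 1.078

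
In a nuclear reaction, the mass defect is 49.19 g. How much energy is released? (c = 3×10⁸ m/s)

Convert mass defect: Δm = 49.19 g = 0.04919 kg
E = Δm·c² = 0.04919 × (3×10⁸)²
= 0.04919 × 9×10¹⁶ = 4.427×10¹⁵ J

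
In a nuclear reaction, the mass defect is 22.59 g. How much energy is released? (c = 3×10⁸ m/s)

Convert mass defect: Δm = 22.59 g = 0.02259 kg
E = Δm·c² = 0.02259 × (3×10⁸)²
= 0.02259 × 9×10¹⁶ = 2.033×10¹⁵ J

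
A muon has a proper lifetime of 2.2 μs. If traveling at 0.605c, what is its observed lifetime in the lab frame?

Proper lifetime τ₀ = 2.2 μs
γ = 1/√(1 - 0.605²) = 1.256
τ = γτ₀ = 1.256 × 2.2 μs = 2.763 μs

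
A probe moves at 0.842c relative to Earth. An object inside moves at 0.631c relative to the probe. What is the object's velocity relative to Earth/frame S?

u = (u' + v)/(1 + u'v/c²)
Numerator: 0.631 + 0.842 = 1.473
Denominator: 1 + 0.531302 = 1.531302
u = 1.473/1.531302 = 0.9619c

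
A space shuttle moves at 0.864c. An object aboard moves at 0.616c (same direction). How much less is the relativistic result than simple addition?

Classical: u' + v = 0.616 + 0.864 = 1.48c
Relativistic: u = (0.616 + 0.864)/(1 + 0.532224) = 1.48/1.532224 = 0.9659c
Difference: 1.48 - 0.9659 = 0.5141c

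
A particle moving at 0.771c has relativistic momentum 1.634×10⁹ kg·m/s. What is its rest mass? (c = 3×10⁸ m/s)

γ = 1/√(1 - 0.771²) = 1.5703
v = 0.771 × 3×10⁸ = 2.313×10⁸ m/s
m = p/(γv) = 1.634×10⁹/(1.5703 × 2.313×10⁸) = 4.499 kg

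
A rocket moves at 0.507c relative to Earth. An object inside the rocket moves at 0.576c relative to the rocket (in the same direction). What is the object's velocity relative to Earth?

u = (u' + v)/(1 + u'v/c²)
Numerator: 0.576 + 0.507 = 1.083
Denominator: 1 + 0.292032 = 1.292032
u = 1.083/1.292032 = 0.8382c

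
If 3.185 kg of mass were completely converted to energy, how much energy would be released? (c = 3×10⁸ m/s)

Using E = mc²:
c² = (3×10⁸)² = 9×10¹⁶ m²/s²
E = 3.185 × 9×10¹⁶ = 2.867×10¹⁷ J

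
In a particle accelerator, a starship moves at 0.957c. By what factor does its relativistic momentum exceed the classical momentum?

p_rel = γmv, p_class = mv
Ratio = γ = 1/√(1 - 0.957²)
= 1/√(0.084151) = 3.447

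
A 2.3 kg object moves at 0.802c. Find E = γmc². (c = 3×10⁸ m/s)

γ = 1/√(1 - 0.802²) = 1.674
mc² = 2.3 × (3×10⁸)² = 2.070×10¹⁷ J
E = γmc² = 1.674 × 2.070×10¹⁷ = 3.465×10¹⁷ J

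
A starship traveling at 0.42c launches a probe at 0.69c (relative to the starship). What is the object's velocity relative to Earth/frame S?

u = (u' + v)/(1 + u'v/c²)
Numerator: 0.69 + 0.42 = 1.11
Denominator: 1 + 0.2898 = 1.2898
u = 1.11/1.2898 = 0.8606c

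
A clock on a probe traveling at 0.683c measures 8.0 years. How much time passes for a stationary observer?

Proper time Δt₀ = 8.0 years
γ = 1/√(1 - 0.683²) = 1.369
Δt = γΔt₀ = 1.369 × 8.0 = 10.95 years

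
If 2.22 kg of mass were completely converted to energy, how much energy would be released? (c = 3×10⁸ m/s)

Using E = mc²:
c² = (3×10⁸)² = 9×10¹⁶ m²/s²
E = 2.22 × 9×10¹⁶ = 1.998×10¹⁷ J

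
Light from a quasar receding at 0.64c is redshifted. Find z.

β = 0.64
(1+β)/(1-β) = 1.64/0.36 = 4.556
√(4.556) = 2.134
z = 2.134 - 1 = 1.134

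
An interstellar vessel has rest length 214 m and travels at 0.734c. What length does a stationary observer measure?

Proper length L₀ = 214 m
γ = 1/√(1 - 0.734²) = 1.4724
L = L₀/γ = 214/1.4724 = 145.3 m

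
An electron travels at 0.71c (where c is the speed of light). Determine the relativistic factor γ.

v/c = 0.71, so (v/c)² = 0.5041
1 - (v/c)² = 0.4959
γ = 1/√(0.4959) = 1.420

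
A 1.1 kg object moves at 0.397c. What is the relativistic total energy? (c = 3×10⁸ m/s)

γ = 1/√(1 - 0.397²) = 1.090
mc² = 1.1 × (3×10⁸)² = 9.900×10¹⁶ J
E = γmc² = 1.090 × 9.900×10¹⁶ = 1.079×10¹⁷ J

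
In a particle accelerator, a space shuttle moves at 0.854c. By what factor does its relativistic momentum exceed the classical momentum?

p_rel = γmv, p_class = mv
Ratio = γ = 1/√(1 - 0.854²)
= 1/√(0.270684) = 1.922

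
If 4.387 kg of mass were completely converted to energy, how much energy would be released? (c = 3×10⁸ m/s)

Using E = mc²:
c² = (3×10⁸)² = 9×10¹⁶ m²/s²
E = 4.387 × 9×10¹⁶ = 3.948×10¹⁷ J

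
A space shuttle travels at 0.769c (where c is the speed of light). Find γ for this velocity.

v/c = 0.769, so (v/c)² = 0.591361
1 - (v/c)² = 0.408639
γ = 1/√(0.408639) = 1.564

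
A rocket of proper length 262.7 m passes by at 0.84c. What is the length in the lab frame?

Proper length L₀ = 262.7 m
γ = 1/√(1 - 0.84²) = 1.843
L = L₀/γ = 262.7/1.843 = 142.5 m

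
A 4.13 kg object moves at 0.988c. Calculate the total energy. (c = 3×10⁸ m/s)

γ = 1/√(1 - 0.988²) = 6.4744
mc² = 4.13 × (3×10⁸)² = 3.717×10¹⁷ J
E = γmc² = 6.4744 × 3.717×10¹⁷ = 2.407×10¹⁸ J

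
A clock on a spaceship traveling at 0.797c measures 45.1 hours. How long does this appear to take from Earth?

Proper time Δt₀ = 45.1 hours
γ = 1/√(1 - 0.797²) = 1.6557
Δt = γΔt₀ = 1.6557 × 45.1 = 74.67 hours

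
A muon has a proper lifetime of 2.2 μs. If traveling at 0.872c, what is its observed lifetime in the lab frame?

Proper lifetime τ₀ = 2.2 μs
γ = 1/√(1 - 0.872²) = 2.0429
τ = γτ₀ = 2.0429 × 2.2 μs = 4.494 μs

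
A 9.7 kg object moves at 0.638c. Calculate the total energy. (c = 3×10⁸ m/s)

γ = 1/√(1 - 0.638²) = 1.299
mc² = 9.7 × (3×10⁸)² = 8.730×10¹⁷ J
E = γmc² = 1.299 × 8.730×10¹⁷ = 1.134×10¹⁸ J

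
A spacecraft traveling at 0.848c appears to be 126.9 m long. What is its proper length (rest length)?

Contracted length L = 126.9 m
γ = 1/√(1 - 0.848²) = 1.8868
L₀ = γL = 1.8868 × 126.9 = 239.4 m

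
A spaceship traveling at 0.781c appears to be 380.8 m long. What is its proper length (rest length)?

Contracted length L = 380.8 m
γ = 1/√(1 - 0.781²) = 1.601
L₀ = γL = 1.601 × 380.8 = 609.7 m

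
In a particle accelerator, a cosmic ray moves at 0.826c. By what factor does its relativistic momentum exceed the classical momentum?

p_rel = γmv, p_class = mv
Ratio = γ = 1/√(1 - 0.826²)
= 1/√(0.317724) = 1.774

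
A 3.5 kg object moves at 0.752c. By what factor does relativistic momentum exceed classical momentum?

p_rel = γmv, p_class = mv
Ratio = γ = 1/√(1 - 0.752²) = 1.517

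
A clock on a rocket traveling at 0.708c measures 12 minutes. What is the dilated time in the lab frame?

Proper time Δt₀ = 12 minutes
γ = 1/√(1 - 0.708²) = 1.416
Δt = γΔt₀ = 1.416 × 12 = 16.99 minutes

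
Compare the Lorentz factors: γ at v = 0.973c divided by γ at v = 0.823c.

γ₁ = 1/√(1 - 0.973²) = 4.3327
γ₂ = 1/√(1 - 0.823²) = 1.7604
γ₁/γ₂ = 4.3327/1.7604 = 2.461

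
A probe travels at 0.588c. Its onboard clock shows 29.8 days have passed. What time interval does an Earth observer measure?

Proper time Δt₀ = 29.8 days
γ = 1/√(1 - 0.588²) = 1.2363
Δt = γΔt₀ = 1.2363 × 29.8 = 36.84 days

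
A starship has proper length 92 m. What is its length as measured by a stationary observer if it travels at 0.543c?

Proper length L₀ = 92 m
γ = 1/√(1 - 0.543²) = 1.19086
L = L₀/γ = 92/1.19086 = 77.26 m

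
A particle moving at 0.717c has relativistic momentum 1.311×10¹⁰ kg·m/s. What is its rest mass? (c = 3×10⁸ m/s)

γ = 1/√(1 - 0.717²) = 1.43457
v = 0.717 × 3×10⁸ = 2.151×10⁸ m/s
m = p/(γv) = 1.311×10¹⁰/(1.43457 × 2.151×10⁸) = 42.49 kg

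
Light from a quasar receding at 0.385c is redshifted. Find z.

β = 0.385
(1+β)/(1-β) = 1.385/0.615 = 2.252
√(2.252) = 1.5007
z = 1.5007 - 1 = 0.5007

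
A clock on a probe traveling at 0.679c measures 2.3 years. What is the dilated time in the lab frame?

Proper time Δt₀ = 2.3 years
γ = 1/√(1 - 0.679²) = 1.362
Δt = γΔt₀ = 1.362 × 2.3 = 3.133 years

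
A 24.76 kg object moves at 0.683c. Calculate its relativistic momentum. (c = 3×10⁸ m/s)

γ = 1/√(1 - 0.683²) = 1.3691
v = 0.683 × 3×10⁸ = 2.049×10⁸ m/s
p = γmv = 1.3691 × 24.76 × 2.049×10⁸ = 6.946×10⁹ kg·m/s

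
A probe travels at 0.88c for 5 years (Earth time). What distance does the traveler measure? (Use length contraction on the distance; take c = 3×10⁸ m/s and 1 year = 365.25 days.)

Earth distance: d = v × t = 0.88c × 5 yr = 4.166×10¹⁶ m
γ = 2.105
d' = d/γ = 4.166×10¹⁶/2.105 = 1.979×10¹⁶ m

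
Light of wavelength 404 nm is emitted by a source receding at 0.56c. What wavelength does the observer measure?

β = 0.56
Wavelength Doppler factor = √(1.56/0.44) = √(3.545) = 1.883
λ_obs = 404 × 1.883 = 760.7 nm (redshift)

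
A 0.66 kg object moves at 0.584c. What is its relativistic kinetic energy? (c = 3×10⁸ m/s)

γ = 1/√(1 - 0.584²) = 1.2319
γ - 1 = 0.2319
KE = (γ-1)mc² = 0.2319 × 0.66 × (3×10⁸)² = 1.377×10¹⁶ J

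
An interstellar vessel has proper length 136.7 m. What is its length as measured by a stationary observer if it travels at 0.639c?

Proper length L₀ = 136.7 m
γ = 1/√(1 - 0.639²) = 1.300
L = L₀/γ = 136.7/1.300 = 105.2 m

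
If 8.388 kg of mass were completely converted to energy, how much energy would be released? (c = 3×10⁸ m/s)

Using E = mc²:
c² = (3×10⁸)² = 9×10¹⁶ m²/s²
E = 8.388 × 9×10¹⁶ = 7.549×10¹⁷ J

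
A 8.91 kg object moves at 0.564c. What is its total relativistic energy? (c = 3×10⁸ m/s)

γ = 1/√(1 - 0.564²) = 1.211
mc² = 8.91 × (3×10⁸)² = 8.019×10¹⁷ J
E = γmc² = 1.211 × 8.019×10¹⁷ = 9.711×10¹⁷ J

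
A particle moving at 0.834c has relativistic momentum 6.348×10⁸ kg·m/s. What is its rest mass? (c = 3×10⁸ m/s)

γ = 1/√(1 - 0.834²) = 1.812
v = 0.834 × 3×10⁸ = 2.502×10⁸ m/s
m = p/(γv) = 6.348×10⁸/(1.812 × 2.502×10⁸) = 1.400 kg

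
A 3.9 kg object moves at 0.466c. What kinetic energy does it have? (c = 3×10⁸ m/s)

γ = 1/√(1 - 0.466²) = 1.13022
γ - 1 = 0.13022
KE = (γ-1)mc² = 0.13022 × 3.9 × (3×10⁸)² = 4.571×10¹⁶ J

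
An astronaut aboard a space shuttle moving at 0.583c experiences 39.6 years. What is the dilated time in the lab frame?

Proper time Δt₀ = 39.6 years
γ = 1/√(1 - 0.583²) = 1.2308
Δt = γΔt₀ = 1.2308 × 39.6 = 48.74 years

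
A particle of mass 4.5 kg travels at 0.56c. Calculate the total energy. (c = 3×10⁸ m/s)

γ = 1/√(1 - 0.56²) = 1.207
mc² = 4.5 × (3×10⁸)² = 4.050×10¹⁷ J
E = γmc² = 1.207 × 4.050×10¹⁷ = 4.888×10¹⁷ J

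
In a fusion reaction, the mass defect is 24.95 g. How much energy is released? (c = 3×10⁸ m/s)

Convert mass defect: Δm = 24.95 g = 0.02495 kg
E = Δm·c² = 0.02495 × (3×10⁸)²
= 0.02495 × 9×10¹⁶ = 2.246×10¹⁵ J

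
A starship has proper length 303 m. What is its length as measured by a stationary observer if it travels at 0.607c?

Proper length L₀ = 303 m
γ = 1/√(1 - 0.607²) = 1.2583
L = L₀/γ = 303/1.2583 = 240.8 m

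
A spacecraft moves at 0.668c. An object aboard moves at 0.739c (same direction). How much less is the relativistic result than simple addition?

Classical: u' + v = 0.739 + 0.668 = 1.407c
Relativistic: u = (0.739 + 0.668)/(1 + 0.493652) = 1.407/1.493652 = 0.9420c
Difference: 1.407 - 0.9420 = 0.4650c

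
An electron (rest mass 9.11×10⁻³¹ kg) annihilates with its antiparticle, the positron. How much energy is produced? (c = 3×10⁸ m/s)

Both particles have the same rest mass, so total mass = 2m
E = 2m·c² = 2 × 9.11×10⁻³¹ × (3×10⁸)²
= 2 × 9.11×10⁻³¹ × 9×10¹⁶
= 1.640×10⁻¹³ J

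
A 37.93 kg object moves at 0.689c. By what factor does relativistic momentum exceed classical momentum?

p_rel = γmv, p_class = mv
Ratio = γ = 1/√(1 - 0.689²) = 1.380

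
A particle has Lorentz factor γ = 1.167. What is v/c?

From γ = 1/√(1 - v²/c²):
1/γ² = 1/1.167² = 0.7343
v²/c² = 1 - 0.7343 = 0.2657
v/c = √(0.2657) = 0.5155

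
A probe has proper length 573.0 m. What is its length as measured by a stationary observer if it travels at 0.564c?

Proper length L₀ = 573.0 m
γ = 1/√(1 - 0.564²) = 1.211
L = L₀/γ = 573.0/1.211 = 473.2 m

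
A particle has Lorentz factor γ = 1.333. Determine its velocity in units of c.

From γ = 1/√(1 - v²/c²):
1/γ² = 1/1.333² = 0.5628
v²/c² = 1 - 0.5628 = 0.4372
v/c = √(0.4372) = 0.6612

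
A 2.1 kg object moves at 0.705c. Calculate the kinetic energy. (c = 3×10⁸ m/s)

γ = 1/√(1 - 0.705²) = 1.410
γ - 1 = 0.4100
KE = (γ-1)mc² = 0.4100 × 2.1 × (3×10⁸)² = 7.749×10¹⁶ J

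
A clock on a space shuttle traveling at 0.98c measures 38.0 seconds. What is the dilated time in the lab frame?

Proper time Δt₀ = 38.0 seconds
γ = 1/√(1 - 0.98²) = 5.025
Δt = γΔt₀ = 5.025 × 38.0 = 191.0 seconds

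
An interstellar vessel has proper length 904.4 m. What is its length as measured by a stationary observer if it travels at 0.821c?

Proper length L₀ = 904.4 m
γ = 1/√(1 - 0.821²) = 1.75153
L = L₀/γ = 904.4/1.75153 = 516.3 m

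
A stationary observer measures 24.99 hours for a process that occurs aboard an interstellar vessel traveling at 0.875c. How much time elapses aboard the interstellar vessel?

Dilated time Δt = 24.99 hours
γ = 1/√(1 - 0.875²) = 2.066
Δt₀ = Δt/γ = 24.99/2.066 = 12.10 hours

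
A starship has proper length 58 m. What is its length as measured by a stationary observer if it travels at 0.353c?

Proper length L₀ = 58 m
γ = 1/√(1 - 0.353²) = 1.0688
L = L₀/γ = 58/1.0688 = 54.27 m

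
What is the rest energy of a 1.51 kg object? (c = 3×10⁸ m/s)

c² = (3×10⁸)² = 9.000×10¹⁶ m²/s²
E₀ = mc² = 1.51 × 9.000×10¹⁶ = 1.359×10¹⁷ J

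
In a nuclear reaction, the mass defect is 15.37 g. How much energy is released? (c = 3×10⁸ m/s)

Convert mass defect: Δm = 15.37 g = 0.01537 kg
E = Δm·c² = 0.01537 × (3×10⁸)²
= 0.01537 × 9×10¹⁶ = 1.383×10¹⁵ J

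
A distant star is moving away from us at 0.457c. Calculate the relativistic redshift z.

β = 0.457
(1+β)/(1-β) = 1.457/0.543 = 2.68324
√(2.68324) = 1.6381
z = 1.6381 - 1 = 0.6381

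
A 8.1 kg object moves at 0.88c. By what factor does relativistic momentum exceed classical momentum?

p_rel = γmv, p_class = mv
Ratio = γ = 1/√(1 - 0.88²) = 2.105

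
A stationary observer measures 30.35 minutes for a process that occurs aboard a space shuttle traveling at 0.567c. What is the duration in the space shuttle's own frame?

Dilated time Δt = 30.35 minutes
γ = 1/√(1 - 0.567²) = 1.214
Δt₀ = Δt/γ = 30.35/1.214 = 25.00 minutes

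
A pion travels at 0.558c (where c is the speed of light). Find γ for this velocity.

v/c = 0.558, so (v/c)² = 0.311364
1 - (v/c)² = 0.688636
γ = 1/√(0.688636) = 1.205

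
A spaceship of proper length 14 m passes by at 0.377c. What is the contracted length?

Proper length L₀ = 14 m
γ = 1/√(1 - 0.377²) = 1.0797
L = L₀/γ = 14/1.0797 = 12.97 m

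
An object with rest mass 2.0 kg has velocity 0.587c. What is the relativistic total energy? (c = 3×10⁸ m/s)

γ = 1/√(1 - 0.587²) = 1.235
mc² = 2.0 × (3×10⁸)² = 1.800×10¹⁷ J
E = γmc² = 1.235 × 1.800×10¹⁷ = 2.223×10¹⁷ J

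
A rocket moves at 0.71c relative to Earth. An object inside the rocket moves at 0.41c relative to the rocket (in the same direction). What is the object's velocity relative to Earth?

u = (u' + v)/(1 + u'v/c²)
Numerator: 0.41 + 0.71 = 1.12
Denominator: 1 + 0.2911 = 1.2911
u = 1.12/1.2911 = 0.8675c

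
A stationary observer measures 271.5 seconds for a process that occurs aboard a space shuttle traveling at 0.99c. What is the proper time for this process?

Dilated time Δt = 271.5 seconds
γ = 1/√(1 - 0.99²) = 7.089
Δt₀ = Δt/γ = 271.5/7.089 = 38.30 seconds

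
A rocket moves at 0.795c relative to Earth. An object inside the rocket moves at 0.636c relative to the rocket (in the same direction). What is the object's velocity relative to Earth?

u = (u' + v)/(1 + u'v/c²)
Numerator: 0.636 + 0.795 = 1.431
Denominator: 1 + 0.50562 = 1.50562
u = 1.431/1.50562 = 0.9504c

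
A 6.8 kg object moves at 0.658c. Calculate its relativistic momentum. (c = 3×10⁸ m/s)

γ = 1/√(1 - 0.658²) = 1.328
v = 0.658 × 3×10⁸ = 1.974×10⁸ m/s
p = γmv = 1.328 × 6.8 × 1.974×10⁸ = 1.783×10⁹ kg·m/s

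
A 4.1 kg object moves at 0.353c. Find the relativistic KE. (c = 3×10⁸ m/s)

γ = 1/√(1 - 0.353²) = 1.06881
γ - 1 = 0.06881
KE = (γ-1)mc² = 0.06881 × 4.1 × (3×10⁸)² = 2.539×10¹⁶ J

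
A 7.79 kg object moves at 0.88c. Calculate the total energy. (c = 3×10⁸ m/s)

γ = 1/√(1 - 0.88²) = 2.105
mc² = 7.79 × (3×10⁸)² = 7.011×10¹⁷ J
E = γmc² = 2.105 × 7.011×10¹⁷ = 1.476×10¹⁸ J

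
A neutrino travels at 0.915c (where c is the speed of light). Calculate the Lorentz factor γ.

v/c = 0.915, so (v/c)² = 0.837225
1 - (v/c)² = 0.162775
γ = 1/√(0.162775) = 2.479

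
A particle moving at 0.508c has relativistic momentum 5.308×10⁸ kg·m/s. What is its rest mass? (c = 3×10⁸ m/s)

γ = 1/√(1 - 0.508²) = 1.161
v = 0.508 × 3×10⁸ = 1.524×10⁸ m/s
m = p/(γv) = 5.308×10⁸/(1.161 × 1.524×10⁸) = 3.000 kg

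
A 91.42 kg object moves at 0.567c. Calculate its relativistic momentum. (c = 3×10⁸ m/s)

γ = 1/√(1 - 0.567²) = 1.214
v = 0.567 × 3×10⁸ = 1.701×10⁸ m/s
p = γmv = 1.214 × 91.42 × 1.701×10⁸ = 1.888×10¹⁰ kg·m/s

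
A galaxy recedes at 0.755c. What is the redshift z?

β = 0.755
(1+β)/(1-β) = 1.755/0.245 = 7.163
√(7.163) = 2.676
z = 2.676 - 1 = 1.676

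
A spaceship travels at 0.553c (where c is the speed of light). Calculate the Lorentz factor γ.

v/c = 0.553, so (v/c)² = 0.305809
1 - (v/c)² = 0.694191
γ = 1/√(0.694191) = 1.200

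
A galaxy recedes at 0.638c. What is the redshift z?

β = 0.638
(1+β)/(1-β) = 1.638/0.362 = 4.525
√(4.525) = 2.127
z = 2.127 - 1 = 1.127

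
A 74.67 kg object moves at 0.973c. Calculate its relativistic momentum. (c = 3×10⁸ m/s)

γ = 1/√(1 - 0.973²) = 4.333
v = 0.973 × 3×10⁸ = 2.919×10⁸ m/s
p = γmv = 4.333 × 74.67 × 2.919×10⁸ = 9.444×10¹⁰ kg·m/s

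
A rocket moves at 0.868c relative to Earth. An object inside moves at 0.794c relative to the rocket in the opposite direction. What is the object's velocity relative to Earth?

Object's velocity in rocket frame is u' = -0.794c
u = (u' + v)/(1 + u'v/c²) = (v - 0.794)/(1 - 0.794·v/c²)
Numerator: 0.868 - 0.794 = 0.074
Denominator: 1 - 0.689192 = 0.310808
u = 0.074/0.310808 = 0.2381c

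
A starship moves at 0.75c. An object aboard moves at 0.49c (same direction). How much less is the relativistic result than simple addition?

Classical: u' + v = 0.49 + 0.75 = 1.24c
Relativistic: u = (0.49 + 0.75)/(1 + 0.3675) = 1.24/1.3675 = 0.9068c
Difference: 1.24 - 0.9068 = 0.3332c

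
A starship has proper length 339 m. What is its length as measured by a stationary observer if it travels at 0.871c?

Proper length L₀ = 339 m
γ = 1/√(1 - 0.871²) = 2.0355
L = L₀/γ = 339/2.0355 = 166.5 m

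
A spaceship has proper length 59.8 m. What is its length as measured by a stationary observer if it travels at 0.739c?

Proper length L₀ = 59.8 m
γ = 1/√(1 - 0.739²) = 1.4843
L = L₀/γ = 59.8/1.4843 = 40.29 m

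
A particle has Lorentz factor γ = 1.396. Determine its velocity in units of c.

From γ = 1/√(1 - v²/c²):
1/γ² = 1/1.396² = 0.5131
v²/c² = 1 - 0.5131 = 0.4869
v/c = √(0.4869) = 0.6978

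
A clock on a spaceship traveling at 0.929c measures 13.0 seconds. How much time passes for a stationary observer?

Proper time Δt₀ = 13.0 seconds
γ = 1/√(1 - 0.929²) = 2.702
Δt = γΔt₀ = 2.702 × 13.0 = 35.13 seconds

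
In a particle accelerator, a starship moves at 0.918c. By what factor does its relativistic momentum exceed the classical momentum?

p_rel = γmv, p_class = mv
Ratio = γ = 1/√(1 - 0.918²)
= 1/√(0.157276) = 2.522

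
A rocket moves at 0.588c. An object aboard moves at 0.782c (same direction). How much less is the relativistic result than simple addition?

Classical: u' + v = 0.782 + 0.588 = 1.37c
Relativistic: u = (0.782 + 0.588)/(1 + 0.459816) = 1.37/1.459816 = 0.9385c
Difference: 1.37 - 0.9385 = 0.4315c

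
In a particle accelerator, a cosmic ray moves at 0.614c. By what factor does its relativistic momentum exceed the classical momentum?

p_rel = γmv, p_class = mv
Ratio = γ = 1/√(1 - 0.614²)
= 1/√(0.623004) = 1.267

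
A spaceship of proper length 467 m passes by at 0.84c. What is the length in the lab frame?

Proper length L₀ = 467 m
γ = 1/√(1 - 0.84²) = 1.843
L = L₀/γ = 467/1.843 = 253.4 m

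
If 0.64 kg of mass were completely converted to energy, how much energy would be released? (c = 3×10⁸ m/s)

Using E = mc²:
c² = (3×10⁸)² = 9×10¹⁶ m²/s²
E = 0.64 × 9×10¹⁶ = 5.760×10¹⁶ J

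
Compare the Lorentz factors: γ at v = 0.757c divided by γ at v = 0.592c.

γ₁ = 1/√(1 - 0.757²) = 1.530
γ₂ = 1/√(1 - 0.592²) = 1.241
γ₁/γ₂ = 1.530/1.241 = 1.233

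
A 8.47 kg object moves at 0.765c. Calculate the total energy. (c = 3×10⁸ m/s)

γ = 1/√(1 - 0.765²) = 1.553
mc² = 8.47 × (3×10⁸)² = 7.623×10¹⁷ J
E = γmc² = 1.553 × 7.623×10¹⁷ = 1.184×10¹⁸ J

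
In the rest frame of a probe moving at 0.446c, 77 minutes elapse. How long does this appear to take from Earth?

Proper time Δt₀ = 77 minutes
γ = 1/√(1 - 0.446²) = 1.1173
Δt = γΔt₀ = 1.1173 × 77 = 86.03 minutes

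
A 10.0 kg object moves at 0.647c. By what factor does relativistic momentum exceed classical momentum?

p_rel = γmv, p_class = mv
Ratio = γ = 1/√(1 - 0.647²) = 1.311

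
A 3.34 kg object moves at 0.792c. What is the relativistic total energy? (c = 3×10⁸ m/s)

γ = 1/√(1 - 0.792²) = 1.638
mc² = 3.34 × (3×10⁸)² = 3.006×10¹⁷ J
E = γmc² = 1.638 × 3.006×10¹⁷ = 4.924×10¹⁷ J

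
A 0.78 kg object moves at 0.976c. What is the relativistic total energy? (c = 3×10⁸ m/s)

γ = 1/√(1 - 0.976²) = 4.592
mc² = 0.78 × (3×10⁸)² = 7.020×10¹⁶ J
E = γmc² = 4.592 × 7.020×10¹⁶ = 3.224×10¹⁷ J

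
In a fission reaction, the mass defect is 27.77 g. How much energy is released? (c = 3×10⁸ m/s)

Convert mass defect: Δm = 27.77 g = 0.02777 kg
E = Δm·c² = 0.02777 × (3×10⁸)²
= 0.02777 × 9×10¹⁶ = 2.499×10¹⁵ J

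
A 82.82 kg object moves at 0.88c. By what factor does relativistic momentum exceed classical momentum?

p_rel = γmv, p_class = mv
Ratio = γ = 1/√(1 - 0.88²) = 2.105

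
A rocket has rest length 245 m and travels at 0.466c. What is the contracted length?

Proper length L₀ = 245 m
γ = 1/√(1 - 0.466²) = 1.130
L = L₀/γ = 245/1.130 = 216.8 m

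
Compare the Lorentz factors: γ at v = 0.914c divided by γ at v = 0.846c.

γ₁ = 1/√(1 - 0.914²) = 2.465
γ₂ = 1/√(1 - 0.846²) = 1.876
γ₁/γ₂ = 2.465/1.876 = 1.314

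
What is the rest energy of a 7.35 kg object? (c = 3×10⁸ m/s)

c² = (3×10⁸)² = 9.000×10¹⁶ m²/s²
E₀ = mc² = 7.35 × 9.000×10¹⁶ = 6.615×10¹⁷ J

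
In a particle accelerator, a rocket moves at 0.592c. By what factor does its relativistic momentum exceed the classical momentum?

p_rel = γmv, p_class = mv
Ratio = γ = 1/√(1 - 0.592²)
= 1/√(0.649536) = 1.241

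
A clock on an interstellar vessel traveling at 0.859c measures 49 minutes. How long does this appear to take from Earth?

Proper time Δt₀ = 49 minutes
γ = 1/√(1 - 0.859²) = 1.9532
Δt = γΔt₀ = 1.9532 × 49 = 95.71 minutes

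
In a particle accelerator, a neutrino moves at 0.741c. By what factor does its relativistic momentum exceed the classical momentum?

p_rel = γmv, p_class = mv
Ratio = γ = 1/√(1 - 0.741²)
= 1/√(0.450919) = 1.489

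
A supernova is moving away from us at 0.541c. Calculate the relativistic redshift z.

β = 0.541
(1+β)/(1-β) = 1.541/0.459 = 3.3573
√(3.3573) = 1.8323
z = 1.8323 - 1 = 0.8323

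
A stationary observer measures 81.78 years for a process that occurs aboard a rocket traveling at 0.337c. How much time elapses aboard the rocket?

Dilated time Δt = 81.78 years
γ = 1/√(1 - 0.337²) = 1.0621
Δt₀ = Δt/γ = 81.78/1.0621 = 77.00 years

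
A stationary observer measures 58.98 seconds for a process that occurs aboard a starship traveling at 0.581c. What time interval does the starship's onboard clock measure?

Dilated time Δt = 58.98 seconds
γ = 1/√(1 - 0.581²) = 1.22865
Δt₀ = Δt/γ = 58.98/1.22865 = 48.00 seconds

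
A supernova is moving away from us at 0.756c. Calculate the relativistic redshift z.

β = 0.756
(1+β)/(1-β) = 1.756/0.244 = 7.197
√(7.197) = 2.683
z = 2.683 - 1 = 1.683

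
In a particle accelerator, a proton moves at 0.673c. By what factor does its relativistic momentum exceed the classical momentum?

p_rel = γmv, p_class = mv
Ratio = γ = 1/√(1 - 0.673²)
= 1/√(0.547071) = 1.352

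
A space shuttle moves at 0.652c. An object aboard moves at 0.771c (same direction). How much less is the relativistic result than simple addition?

Classical: u' + v = 0.771 + 0.652 = 1.423c
Relativistic: u = (0.771 + 0.652)/(1 + 0.502692) = 1.423/1.502692 = 0.9470c
Difference: 1.423 - 0.9470 = 0.4760c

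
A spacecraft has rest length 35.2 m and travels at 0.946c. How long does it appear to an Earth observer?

Proper length L₀ = 35.2 m
γ = 1/√(1 - 0.946²) = 3.085
L = L₀/γ = 35.2/3.085 = 11.41 m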